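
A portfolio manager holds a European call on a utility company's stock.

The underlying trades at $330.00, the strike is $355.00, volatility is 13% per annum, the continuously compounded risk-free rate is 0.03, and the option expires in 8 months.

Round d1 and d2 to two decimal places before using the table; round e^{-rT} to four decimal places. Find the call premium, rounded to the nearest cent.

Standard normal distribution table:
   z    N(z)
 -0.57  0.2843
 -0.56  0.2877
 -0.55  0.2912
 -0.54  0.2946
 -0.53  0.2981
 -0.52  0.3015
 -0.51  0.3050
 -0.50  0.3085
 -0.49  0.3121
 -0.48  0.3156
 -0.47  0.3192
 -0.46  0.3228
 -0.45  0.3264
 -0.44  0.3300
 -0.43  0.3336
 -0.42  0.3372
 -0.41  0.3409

σ√T = 0.13·√0.6667 = 0.1061
d₁ = [ln(330/355) + (0.03 + 0.13²/2)·0.6667] / 0.1061 = [-0.0730 + 0.0256] / 0.1061 = -0.4465 ⇒ -0.45
d₂ = d₁ − σ√T = -0.4465 − 0.1061 = -0.5526 ⇒ -0.55
exp(−rT) = exp(−0.03·0.6667) = 0.9802
N(d₁) = N(-0.45) = 0.3264;  N(d₂) = N(-0.55) = 0.2912
C = 330·0.3264 − 355·0.9802·0.2912 = 107.7120 − 101.3292 = 6.3828

$6.38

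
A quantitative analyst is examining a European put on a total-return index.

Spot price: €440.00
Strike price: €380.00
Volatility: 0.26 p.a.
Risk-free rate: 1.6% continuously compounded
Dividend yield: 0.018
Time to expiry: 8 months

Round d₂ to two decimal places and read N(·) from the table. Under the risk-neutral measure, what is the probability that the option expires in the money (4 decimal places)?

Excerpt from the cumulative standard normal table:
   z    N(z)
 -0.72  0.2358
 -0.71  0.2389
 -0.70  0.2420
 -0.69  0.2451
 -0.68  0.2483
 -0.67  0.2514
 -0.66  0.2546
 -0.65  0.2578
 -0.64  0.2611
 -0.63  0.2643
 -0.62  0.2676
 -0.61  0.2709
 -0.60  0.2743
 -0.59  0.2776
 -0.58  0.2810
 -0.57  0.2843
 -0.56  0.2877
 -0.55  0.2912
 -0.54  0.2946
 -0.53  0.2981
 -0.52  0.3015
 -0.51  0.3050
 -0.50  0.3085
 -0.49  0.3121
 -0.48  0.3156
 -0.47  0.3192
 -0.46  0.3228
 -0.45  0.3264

0.2810

σ√T = 0.26·√0.6667 = 0.2123
ln(S/K) + (r − q + σ²/2)T = ln(440/380) + (0.016 − 0.018 + 0.26²/2)·0.6667 = 0.1466 + 0.0212 = 0.1678
d₁ = 0.1678 / 0.2123 = 0.7904 → 0.79
d₂ = d₁ − σ√T = 0.7904 − 0.2123 = 0.5782 → 0.58
Risk-neutral Pr[S_T < K] = N(−d₂) = N(-0.58) = 0.2810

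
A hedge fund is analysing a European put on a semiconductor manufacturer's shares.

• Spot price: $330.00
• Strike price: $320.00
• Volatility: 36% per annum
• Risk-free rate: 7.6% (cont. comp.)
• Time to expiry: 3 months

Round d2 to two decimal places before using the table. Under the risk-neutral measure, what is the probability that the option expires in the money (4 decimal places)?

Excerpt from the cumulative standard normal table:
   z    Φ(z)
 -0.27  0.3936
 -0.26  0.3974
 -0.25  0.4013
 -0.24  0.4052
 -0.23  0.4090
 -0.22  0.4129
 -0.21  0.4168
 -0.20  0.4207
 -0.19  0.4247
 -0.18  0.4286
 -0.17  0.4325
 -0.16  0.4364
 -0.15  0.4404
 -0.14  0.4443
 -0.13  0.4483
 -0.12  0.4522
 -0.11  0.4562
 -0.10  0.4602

0.4247

σ√T = 0.36·√0.25 = 0.1800
d₁ = [ln(330/320) + (0.076 + ½·0.36²)·0.25] / (σ√T) = (0.0308 + 0.0352) / 0.1800 = 0.3665 ≈ 0.37
d₂ = 0.3665 − 0.1800 = 0.1865 ≈ 0.19
Pr(exercise) under Q = N(−d₂) = N(-0.19) = 0.4247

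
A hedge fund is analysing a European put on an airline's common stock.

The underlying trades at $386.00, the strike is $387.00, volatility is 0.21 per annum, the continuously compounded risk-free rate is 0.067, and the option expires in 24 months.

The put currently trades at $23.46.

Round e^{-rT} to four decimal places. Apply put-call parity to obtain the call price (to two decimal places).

e^(−rT) = e^(−0.067·2) = 0.8746
Put-call parity: C − P = S − K·e^(−rT) = 386 − 387·0.8746 = 386 − 338.4702 = 47.5298
C = P + (C − P) = 23.46 + (47.5298) = 70.9898

$70.99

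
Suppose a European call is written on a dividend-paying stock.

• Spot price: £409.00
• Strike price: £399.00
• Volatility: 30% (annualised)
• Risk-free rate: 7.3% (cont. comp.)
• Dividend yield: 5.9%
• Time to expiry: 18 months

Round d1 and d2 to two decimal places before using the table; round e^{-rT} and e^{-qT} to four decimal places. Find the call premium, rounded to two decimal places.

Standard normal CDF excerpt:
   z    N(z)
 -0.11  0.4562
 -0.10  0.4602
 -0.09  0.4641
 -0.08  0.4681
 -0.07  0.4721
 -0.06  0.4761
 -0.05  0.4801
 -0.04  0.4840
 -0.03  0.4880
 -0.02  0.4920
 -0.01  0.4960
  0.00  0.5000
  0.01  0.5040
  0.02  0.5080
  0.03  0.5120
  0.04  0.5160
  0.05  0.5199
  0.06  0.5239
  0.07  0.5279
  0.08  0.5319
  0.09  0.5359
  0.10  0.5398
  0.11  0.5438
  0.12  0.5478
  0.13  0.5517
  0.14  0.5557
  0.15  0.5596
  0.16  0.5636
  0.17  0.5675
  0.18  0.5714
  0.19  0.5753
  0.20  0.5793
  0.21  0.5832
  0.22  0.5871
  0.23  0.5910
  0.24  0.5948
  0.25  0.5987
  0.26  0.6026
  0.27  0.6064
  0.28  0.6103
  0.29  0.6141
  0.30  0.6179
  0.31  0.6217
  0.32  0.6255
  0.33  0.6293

σ√T = 0.3 × 1.2247 = 0.3674
d₁ = [ln(409/399) + (0.073 − 0.059 + 0.3²/2)·1.5] / 0.3674 = [0.0248 + 0.0885] / 0.3674 = 0.3082 which rounds to 0.31
d₂ = d₁ − σ√T = 0.3082 − 0.3674 = -0.0592 which rounds to -0.06
exp(−qT) = exp(−0.059·1.5) = 0.9153;  exp(−rT) = exp(−0.073·1.5) = 0.8963
N(d₁) = N(0.31) = 0.6217;  N(d₂) = N(-0.06) = 0.4761
C = 409·0.9153·0.6217 − 399·0.8963·0.4761 = 232.7382 − 170.2646 = 62.4735

£62.47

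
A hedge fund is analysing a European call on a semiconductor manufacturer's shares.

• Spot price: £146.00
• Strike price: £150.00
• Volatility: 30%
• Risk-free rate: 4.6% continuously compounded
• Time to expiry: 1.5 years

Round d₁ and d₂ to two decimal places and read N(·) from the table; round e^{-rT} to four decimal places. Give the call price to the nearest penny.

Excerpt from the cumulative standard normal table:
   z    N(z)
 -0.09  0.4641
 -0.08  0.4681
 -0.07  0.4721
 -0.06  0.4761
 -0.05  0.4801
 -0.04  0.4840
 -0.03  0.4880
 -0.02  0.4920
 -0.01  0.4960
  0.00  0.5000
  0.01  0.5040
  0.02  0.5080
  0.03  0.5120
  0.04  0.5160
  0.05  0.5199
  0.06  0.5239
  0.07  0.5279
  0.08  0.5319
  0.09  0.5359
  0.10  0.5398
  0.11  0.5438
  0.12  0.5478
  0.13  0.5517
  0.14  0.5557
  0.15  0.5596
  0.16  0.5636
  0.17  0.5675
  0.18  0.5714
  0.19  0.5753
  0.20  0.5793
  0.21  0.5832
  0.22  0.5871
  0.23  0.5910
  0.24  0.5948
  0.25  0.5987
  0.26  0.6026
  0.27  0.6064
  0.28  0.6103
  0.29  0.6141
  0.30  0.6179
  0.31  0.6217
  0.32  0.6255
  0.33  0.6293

σ√T = 0.3 × 1.2247 = 0.3674
ln(S/K) + (r + σ²/2)T = ln(146/150) + (0.046 + 0.3²/2)·1.5 = -0.0270 + 0.1365 = 0.1095
d₁ = 0.1095 / 0.3674 = 0.2979 ≈ 0.30
d₂ = d₁ − σ√T = 0.2979 − 0.3674 = -0.0695 ≈ -0.07
e^(−rT) = e^(−0.046·1.5) = 0.9333
N(d₁) = N(0.30) = 0.6179;  N(d₂) = N(-0.07) = 0.4721
C = 146·0.6179 − 150·0.9333·0.4721 = 90.2134 − 66.0916 = 24.1218

£24.12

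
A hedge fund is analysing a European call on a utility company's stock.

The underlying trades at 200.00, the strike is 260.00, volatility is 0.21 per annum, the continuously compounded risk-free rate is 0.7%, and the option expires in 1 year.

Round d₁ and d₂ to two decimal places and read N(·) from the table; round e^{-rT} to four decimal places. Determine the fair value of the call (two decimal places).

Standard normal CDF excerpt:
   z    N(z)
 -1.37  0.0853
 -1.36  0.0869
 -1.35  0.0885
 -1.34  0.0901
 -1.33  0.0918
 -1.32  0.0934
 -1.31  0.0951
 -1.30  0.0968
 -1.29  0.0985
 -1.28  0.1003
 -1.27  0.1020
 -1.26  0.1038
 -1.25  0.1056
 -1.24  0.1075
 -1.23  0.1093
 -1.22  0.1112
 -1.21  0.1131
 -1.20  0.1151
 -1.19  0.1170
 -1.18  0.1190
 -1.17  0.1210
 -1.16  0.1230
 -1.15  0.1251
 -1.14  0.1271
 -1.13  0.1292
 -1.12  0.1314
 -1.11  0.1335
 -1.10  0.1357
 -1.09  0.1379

σ√T = 0.21·√1 = 0.2100
ln(S/K) + (r + σ²/2)T = ln(200/260) + (0.007 + 0.21²/2)·1 = -0.2624 + 0.0290 = -0.2333
d₁ = -0.2333 / 0.2100 = -1.1110 ≈ -1.11
d₂ = d₁ − σ√T = -1.1110 − 0.2100 = -1.3210 ≈ -1.32
e^(−rT) = e^(−0.007·1) = 0.9930
N(d₁) = N(-1.11) = 0.1335;  N(d₂) = N(-1.32) = 0.0934
C = 200·0.1335 − 260·0.9930·0.0934 = 26.7000 − 24.1140 = 2.5860

2.59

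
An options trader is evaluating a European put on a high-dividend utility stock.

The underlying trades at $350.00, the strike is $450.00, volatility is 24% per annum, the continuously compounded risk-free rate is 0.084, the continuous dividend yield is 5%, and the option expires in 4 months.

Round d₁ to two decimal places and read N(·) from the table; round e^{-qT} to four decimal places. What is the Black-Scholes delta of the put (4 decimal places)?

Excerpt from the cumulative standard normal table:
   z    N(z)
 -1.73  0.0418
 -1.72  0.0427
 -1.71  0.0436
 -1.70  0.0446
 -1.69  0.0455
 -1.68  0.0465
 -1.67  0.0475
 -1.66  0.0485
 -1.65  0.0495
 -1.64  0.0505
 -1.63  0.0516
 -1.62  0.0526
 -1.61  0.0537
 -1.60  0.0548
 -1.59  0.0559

T = 0.3333;  σ√T = 0.1386
d₁ = [ln(350/450) + (0.084 − 0.05 + ½·0.24²)·0.3333] / (σ√T) = (-0.2513 + 0.0209) / 0.1386 = -1.6626 which rounds to -1.66
N(d₁) = N(-1.66) = 0.0485
Δ_put = exp(−qT)·(N(d₁) − 1) = 0.9835·(0.0485 − 1) = -0.9358

-0.9358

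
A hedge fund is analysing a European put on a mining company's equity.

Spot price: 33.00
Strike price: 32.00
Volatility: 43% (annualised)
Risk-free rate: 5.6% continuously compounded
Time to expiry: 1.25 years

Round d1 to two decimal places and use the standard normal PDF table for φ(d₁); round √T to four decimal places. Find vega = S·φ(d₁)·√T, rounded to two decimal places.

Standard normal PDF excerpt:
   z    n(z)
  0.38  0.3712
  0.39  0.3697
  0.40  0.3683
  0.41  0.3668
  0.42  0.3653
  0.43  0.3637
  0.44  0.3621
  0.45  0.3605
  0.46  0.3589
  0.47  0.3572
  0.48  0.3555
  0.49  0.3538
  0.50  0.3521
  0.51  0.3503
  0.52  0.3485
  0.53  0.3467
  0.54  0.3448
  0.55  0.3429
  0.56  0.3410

σ√T = 0.43 × 1.1180 = 0.4808
ln(S/K) + (r + σ²/2)T = ln(33/32) + (0.056 + 0.43²/2)·1.25 = 0.0308 + 0.1856 = 0.2163
d₁ = 0.2163 / 0.4808 = 0.4500 ⇒ 0.45
√T = √1.25 = 1.1180
φ(d₁) = φ(0.45) = 0.3605
vega = S·φ(d₁)·√T = 33·0.3605·1.1180 = 13.3003
(The call has the same vega.)

13.30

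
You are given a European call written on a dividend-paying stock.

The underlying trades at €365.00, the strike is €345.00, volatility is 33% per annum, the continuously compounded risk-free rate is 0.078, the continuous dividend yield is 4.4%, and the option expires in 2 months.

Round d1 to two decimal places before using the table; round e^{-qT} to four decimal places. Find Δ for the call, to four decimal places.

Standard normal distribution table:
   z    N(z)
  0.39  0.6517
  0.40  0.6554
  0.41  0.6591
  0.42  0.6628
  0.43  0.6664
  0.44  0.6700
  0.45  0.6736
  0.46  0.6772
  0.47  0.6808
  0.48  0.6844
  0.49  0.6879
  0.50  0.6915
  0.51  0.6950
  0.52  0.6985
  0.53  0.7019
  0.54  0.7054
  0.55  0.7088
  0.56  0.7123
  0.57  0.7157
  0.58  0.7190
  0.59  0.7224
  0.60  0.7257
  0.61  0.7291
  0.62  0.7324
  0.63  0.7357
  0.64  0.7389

σ√T = 0.33 × 0.4082 = 0.1347
ln(S/K) + (r − q + σ²/2)T = ln(365/345) + (0.078 − 0.044 + 0.33²/2)·0.1667 = 0.0564 + 0.0147 = 0.0711
d₁ = 0.0711 / 0.1347 = 0.5277 which rounds to 0.53
N(d₁) = N(0.53) = 0.7019
Δ_call = e^(−qT)·N(d₁) = 0.9927·0.7019 = 0.6968

0.6968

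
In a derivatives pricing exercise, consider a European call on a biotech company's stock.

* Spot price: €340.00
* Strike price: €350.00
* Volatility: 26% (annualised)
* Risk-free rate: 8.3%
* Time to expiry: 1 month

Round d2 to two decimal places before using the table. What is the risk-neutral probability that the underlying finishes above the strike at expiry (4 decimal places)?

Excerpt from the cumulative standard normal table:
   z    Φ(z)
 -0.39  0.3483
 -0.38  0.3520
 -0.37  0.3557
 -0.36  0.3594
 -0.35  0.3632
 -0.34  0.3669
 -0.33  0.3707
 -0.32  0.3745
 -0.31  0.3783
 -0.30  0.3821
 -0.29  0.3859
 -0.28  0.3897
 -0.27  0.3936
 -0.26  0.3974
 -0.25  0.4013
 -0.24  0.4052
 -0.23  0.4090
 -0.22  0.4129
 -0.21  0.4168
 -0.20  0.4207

0.3707

σ√T = 0.26 × 0.2887 = 0.0751
d₁ = [ln(340/350) + (0.083 + 0.26²/2)·0.08333] / 0.0751 = [-0.0290 + 0.0097] / 0.0751 = -0.2565 which rounds to -0.26
d₂ = d₁ − σ√T = -0.2565 − 0.0751 = -0.3316 which rounds to -0.33
Risk-neutral Pr[S_T > K] = N(d₂) = N(-0.33) = 0.3707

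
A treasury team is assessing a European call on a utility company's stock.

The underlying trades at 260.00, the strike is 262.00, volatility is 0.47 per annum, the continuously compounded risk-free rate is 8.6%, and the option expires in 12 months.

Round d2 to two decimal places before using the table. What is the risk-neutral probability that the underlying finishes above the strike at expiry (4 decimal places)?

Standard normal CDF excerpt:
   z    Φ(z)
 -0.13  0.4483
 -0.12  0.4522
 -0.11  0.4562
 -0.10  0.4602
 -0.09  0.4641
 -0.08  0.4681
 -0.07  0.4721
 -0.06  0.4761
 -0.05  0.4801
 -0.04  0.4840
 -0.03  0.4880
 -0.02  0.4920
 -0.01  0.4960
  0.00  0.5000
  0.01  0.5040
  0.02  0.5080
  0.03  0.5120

σ√T = 0.47·√1 = 0.4700
d₁ = [ln(260/262) + (0.086 + 0.47²/2)·1] / 0.4700 = [-0.0077 + 0.1964] / 0.4700 = 0.4017 → 0.40
d₂ = d₁ − σ√T = 0.4017 − 0.4700 = -0.0683 → -0.07
Pr(exercise) under Q = N(d₂) = 0.4721

0.4721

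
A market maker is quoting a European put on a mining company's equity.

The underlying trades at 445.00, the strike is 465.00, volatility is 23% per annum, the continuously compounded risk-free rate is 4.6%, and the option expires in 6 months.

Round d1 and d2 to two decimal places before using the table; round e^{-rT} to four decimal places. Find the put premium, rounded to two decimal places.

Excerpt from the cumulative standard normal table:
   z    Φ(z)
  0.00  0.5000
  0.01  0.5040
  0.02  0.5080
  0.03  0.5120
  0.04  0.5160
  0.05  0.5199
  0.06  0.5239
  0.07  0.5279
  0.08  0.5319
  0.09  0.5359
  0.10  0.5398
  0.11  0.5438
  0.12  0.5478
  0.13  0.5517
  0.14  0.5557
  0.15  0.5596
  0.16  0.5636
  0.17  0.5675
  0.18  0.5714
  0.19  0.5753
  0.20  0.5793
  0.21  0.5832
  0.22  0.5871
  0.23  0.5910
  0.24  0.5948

33.68

σ√T = 0.23 × 0.7071 = 0.1626
d₁ = [ln(445/465) + (0.046 + 0.23²/2)·0.5] / 0.1626 = [-0.0440 + 0.0362] / 0.1626 = -0.0476 which rounds to -0.05
d₂ = d₁ − σ√T = -0.0476 − 0.1626 = -0.2102 which rounds to -0.21
exp(−rT) = exp(−0.046·0.5) = 0.9773
N(−d₂) = N(0.21) = 0.5832;  N(−d₁) = N(0.05) = 0.5199
P = 465·0.9773·0.5832 − 445·0.5199 = 265.0320 − 231.3555 = 33.6765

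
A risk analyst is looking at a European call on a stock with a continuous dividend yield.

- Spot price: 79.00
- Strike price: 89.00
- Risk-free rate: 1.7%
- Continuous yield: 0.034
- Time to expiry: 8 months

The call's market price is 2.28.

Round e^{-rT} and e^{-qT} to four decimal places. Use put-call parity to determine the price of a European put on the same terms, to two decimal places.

13.04

e^(−qT) = e^(−0.034·0.6667) = 0.9776;  e^(−rT) = e^(−0.017·0.6667) = 0.9887
Put-call parity: C − P = S·e^(−qT) − K·e^(−rT) = 79·0.9776 − 89·0.9887 = 77.2304 − 87.9943 = -10.7639
P = C − (C − P) = 2.28 − (-10.7639) = 13.0439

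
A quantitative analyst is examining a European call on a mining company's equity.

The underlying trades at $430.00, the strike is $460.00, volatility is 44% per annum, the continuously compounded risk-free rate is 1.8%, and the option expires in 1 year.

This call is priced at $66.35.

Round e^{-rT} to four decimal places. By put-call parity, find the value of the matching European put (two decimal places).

e^(−rT) = e^(−0.018·1) = 0.9822
Put-call parity: C − P = S − K·e^(−rT) = 430 − 460·0.9822 = 430 − 451.8120 = -21.8120
P = C − (C − P) = 66.35 − (-21.8120) = 88.1620

$88.16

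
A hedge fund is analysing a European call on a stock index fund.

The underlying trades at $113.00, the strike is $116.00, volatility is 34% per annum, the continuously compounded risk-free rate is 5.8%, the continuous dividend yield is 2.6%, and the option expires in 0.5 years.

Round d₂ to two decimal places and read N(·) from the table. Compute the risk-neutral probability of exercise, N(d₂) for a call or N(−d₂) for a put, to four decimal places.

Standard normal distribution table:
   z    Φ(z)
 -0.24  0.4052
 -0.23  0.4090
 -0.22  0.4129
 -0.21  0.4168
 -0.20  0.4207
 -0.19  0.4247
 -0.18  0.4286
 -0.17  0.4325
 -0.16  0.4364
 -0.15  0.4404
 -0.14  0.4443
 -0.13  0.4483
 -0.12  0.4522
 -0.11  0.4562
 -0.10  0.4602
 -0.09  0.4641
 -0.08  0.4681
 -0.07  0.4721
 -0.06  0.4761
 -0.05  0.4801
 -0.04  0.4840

0.4364

σ√T = 0.34·√0.5 = 0.2404
d₁ = [ln(113/116) + (0.058 − 0.026 + 0.34²/2)·0.5] / 0.2404 = [-0.0262 + 0.0449] / 0.2404 = 0.0778 which rounds to 0.08
d₂ = d₁ − σ√T = 0.0778 − 0.2404 = -0.1626 which rounds to -0.16
Risk-neutral Pr[S_T > K] = N(d₂) = N(-0.16) = 0.4364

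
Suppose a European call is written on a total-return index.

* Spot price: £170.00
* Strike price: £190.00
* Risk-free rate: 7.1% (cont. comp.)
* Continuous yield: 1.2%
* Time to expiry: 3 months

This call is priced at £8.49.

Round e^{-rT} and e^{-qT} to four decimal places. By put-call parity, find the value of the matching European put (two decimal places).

£25.66

e^(−qT) = e^(−0.012·0.25) = 0.9970;  e^(−rT) = e^(−0.071·0.25) = 0.9824
Put-call parity: C − P = S·e^(−qT) − K·e^(−rT) = 170·0.9970 − 190·0.9824 = 169.4900 − 186.6560 = -17.1660
P = C − (C − P) = 8.49 − (-17.1660) = 25.6560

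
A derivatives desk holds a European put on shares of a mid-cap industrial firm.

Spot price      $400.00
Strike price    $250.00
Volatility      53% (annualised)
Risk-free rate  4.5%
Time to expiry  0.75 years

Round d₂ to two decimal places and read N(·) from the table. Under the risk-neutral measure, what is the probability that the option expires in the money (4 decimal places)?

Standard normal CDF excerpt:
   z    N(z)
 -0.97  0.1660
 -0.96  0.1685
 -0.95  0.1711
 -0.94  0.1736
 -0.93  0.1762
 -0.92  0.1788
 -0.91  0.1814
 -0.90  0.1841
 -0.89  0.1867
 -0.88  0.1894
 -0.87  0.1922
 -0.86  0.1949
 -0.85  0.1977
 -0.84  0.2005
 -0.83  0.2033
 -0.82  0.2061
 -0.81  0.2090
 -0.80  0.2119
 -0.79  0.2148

T = 0.75;  σ√T = 0.4590
d₁ = [ln(400/250) + (0.045 + 0.53²/2)·0.75] / 0.4590 = [0.4700 + 0.1391] / 0.4590 = 1.3270 ⇒ 1.33
d₂ = d₁ − σ√T = 1.3270 − 0.4590 = 0.8680 ⇒ 0.87
Risk-neutral Pr[S_T < K] = N(−d₂) = N(-0.87) = 0.1922

0.1922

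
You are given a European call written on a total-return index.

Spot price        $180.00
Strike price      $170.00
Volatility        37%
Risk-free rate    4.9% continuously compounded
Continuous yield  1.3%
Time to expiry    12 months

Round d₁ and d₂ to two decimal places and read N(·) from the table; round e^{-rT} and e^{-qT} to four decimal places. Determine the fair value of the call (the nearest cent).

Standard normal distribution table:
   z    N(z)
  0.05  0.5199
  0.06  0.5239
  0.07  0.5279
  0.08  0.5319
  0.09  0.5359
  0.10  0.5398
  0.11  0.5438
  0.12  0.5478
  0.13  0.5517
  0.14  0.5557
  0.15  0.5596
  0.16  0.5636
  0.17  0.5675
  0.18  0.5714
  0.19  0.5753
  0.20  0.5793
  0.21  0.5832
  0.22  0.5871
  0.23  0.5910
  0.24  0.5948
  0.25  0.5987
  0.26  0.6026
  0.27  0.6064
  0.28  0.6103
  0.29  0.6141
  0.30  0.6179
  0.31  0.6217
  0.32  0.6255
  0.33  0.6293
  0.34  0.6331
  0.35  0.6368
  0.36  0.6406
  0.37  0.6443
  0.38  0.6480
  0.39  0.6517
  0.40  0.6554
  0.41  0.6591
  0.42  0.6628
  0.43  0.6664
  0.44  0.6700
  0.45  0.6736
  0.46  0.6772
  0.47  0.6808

$33.59

σ√T = 0.37 × 1.0000 = 0.3700
ln(S/K) + (r − q + σ²/2)T = ln(180/170) + (0.049 − 0.013 + 0.37²/2)·1 = 0.0572 + 0.1045 = 0.1616
d₁ = 0.1616 / 0.3700 = 0.4368 which rounds to 0.44
d₂ = d₁ − σ√T = 0.4368 − 0.3700 = 0.0668 which rounds to 0.07
exp(−qT) = exp(−0.013·1) = 0.9871;  exp(−rT) = exp(−0.049·1) = 0.9522
C = 180·0.9871·N(0.44) − 170·0.9522·N(0.07) = 180·0.9871·0.6700 − 170·0.9522·0.5279 = 119.0443 − 85.4533 = 33.5910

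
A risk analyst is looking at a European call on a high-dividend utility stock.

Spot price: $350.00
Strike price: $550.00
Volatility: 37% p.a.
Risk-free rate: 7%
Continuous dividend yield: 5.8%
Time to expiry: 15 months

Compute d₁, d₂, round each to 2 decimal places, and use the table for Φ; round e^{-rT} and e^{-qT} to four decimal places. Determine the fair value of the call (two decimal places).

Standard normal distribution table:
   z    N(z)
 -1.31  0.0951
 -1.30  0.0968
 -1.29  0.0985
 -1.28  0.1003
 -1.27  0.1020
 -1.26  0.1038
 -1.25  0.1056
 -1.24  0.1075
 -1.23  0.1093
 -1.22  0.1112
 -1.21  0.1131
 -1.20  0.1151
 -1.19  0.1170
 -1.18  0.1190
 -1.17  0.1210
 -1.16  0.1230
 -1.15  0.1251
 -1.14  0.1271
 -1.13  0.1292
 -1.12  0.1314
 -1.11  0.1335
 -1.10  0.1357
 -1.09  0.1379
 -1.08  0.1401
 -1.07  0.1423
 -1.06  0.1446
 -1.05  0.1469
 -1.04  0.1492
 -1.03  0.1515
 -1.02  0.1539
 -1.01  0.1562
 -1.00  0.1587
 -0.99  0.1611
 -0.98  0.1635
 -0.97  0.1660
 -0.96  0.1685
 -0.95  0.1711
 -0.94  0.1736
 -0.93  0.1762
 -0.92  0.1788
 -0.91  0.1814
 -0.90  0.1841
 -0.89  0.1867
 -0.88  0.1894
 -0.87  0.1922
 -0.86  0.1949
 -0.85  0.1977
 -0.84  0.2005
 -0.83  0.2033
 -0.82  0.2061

$12.05

σ√T = 0.37 × 1.1180 = 0.4137
d₁ = [ln(350/550) + (0.07 − 0.058 + 0.37²/2)·1.25] / 0.4137 = [-0.4520 + 0.1006] / 0.4137 = -0.8495 ⇒ -0.85
d₂ = d₁ − σ√T = -0.8495 − 0.4137 = -1.2632 ⇒ -1.26
exp(−qT) = exp(−0.058·1.25) = 0.9301;  exp(−rT) = exp(−0.07·1.25) = 0.9162
N(d₁) = N(-0.85) = 0.1977;  N(d₂) = N(-1.26) = 0.1038
C = 350·0.9301·0.1977 − 550·0.9162·0.1038 = 64.3583 − 52.3059 = 12.0524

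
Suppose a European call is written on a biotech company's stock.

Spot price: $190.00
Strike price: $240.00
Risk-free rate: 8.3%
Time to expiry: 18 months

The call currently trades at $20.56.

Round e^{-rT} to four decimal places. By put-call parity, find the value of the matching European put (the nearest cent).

e^(−rT) = e^(−0.083·1.5) = 0.8829
Put-call parity: C − P = S − K·e^(−rT) = 190 − 240·0.8829 = 190 − 211.8960 = -21.8960
P = C − (C − P) = 20.56 − (-21.8960) = 42.4560

$42.46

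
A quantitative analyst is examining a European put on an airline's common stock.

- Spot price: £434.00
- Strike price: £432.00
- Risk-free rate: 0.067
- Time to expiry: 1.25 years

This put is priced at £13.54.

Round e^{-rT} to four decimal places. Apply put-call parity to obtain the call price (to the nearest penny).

£50.23

e^(−rT) = e^(−0.067·1.25) = 0.9197
Put-call parity: C − P = S − K·e^(−rT) = 434 − 432·0.9197 = 434 − 397.3104 = 36.6896
C = P + (C − P) = 13.54 + (36.6896) = 50.2296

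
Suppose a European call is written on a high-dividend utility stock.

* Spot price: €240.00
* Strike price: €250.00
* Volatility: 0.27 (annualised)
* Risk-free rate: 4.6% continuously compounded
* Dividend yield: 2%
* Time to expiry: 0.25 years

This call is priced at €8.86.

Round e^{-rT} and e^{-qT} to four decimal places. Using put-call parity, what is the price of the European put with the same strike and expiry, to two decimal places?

exp(−qT) = exp(−0.02·0.25) = 0.9950;  exp(−rT) = exp(−0.046·0.25) = 0.9886
Put-call parity: C − P = S·e^(−qT) − K·e^(−rT) = 240·0.9950 − 250·0.9886 = 238.8000 − 247.1500 = -8.3500
P = C − (C − P) = 8.86 − (-8.3500) = 17.2100

€17.21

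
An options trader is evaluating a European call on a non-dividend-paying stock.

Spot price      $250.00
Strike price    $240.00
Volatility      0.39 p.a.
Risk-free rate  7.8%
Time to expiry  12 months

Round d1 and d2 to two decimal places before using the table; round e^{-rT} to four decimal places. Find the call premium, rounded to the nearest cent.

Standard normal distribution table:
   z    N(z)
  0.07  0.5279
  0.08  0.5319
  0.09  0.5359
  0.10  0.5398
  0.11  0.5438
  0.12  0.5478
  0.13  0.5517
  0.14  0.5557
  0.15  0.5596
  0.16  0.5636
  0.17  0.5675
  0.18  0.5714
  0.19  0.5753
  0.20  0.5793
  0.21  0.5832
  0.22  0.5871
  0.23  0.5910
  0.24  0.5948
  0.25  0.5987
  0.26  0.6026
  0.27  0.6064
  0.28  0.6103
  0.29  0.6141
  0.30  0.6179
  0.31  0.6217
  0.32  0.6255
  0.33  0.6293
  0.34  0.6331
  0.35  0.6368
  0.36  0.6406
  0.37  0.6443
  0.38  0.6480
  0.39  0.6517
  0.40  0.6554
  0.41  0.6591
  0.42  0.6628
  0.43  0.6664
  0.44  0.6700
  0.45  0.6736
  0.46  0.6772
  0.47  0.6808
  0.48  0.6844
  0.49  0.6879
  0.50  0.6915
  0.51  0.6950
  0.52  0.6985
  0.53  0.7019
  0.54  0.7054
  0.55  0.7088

T = 1;  σ√T = 0.3900
d₁ = [ln(250/240) + (0.078 + 0.39²/2)·1] / 0.3900 = [0.0408 + 0.1541] / 0.3900 = 0.4997 which rounds to 0.50
d₂ = d₁ − σ√T = 0.4997 − 0.3900 = 0.1097 which rounds to 0.11
e^(−rT) = e^(−0.078·1) = 0.9250
C = 250·N(0.50) − 240·0.9250·N(0.11) = 250·0.6915 − 240·0.9250·0.5438 = 172.8750 − 120.7236 = 52.1514

$52.15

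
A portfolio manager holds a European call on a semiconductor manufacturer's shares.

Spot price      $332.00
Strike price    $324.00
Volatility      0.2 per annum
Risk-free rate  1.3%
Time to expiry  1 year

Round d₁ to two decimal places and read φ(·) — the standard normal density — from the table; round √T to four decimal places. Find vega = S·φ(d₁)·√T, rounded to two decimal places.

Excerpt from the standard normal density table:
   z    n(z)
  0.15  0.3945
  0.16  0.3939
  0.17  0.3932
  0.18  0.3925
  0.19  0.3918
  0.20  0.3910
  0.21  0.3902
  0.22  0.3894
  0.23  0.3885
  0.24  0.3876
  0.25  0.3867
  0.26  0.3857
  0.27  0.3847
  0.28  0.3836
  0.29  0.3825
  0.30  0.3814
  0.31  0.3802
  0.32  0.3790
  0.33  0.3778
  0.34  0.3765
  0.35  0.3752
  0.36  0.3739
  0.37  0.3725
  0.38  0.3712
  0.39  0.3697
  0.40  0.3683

126.99

σ√T = 0.2 × 1.0000 = 0.2000
d₁ = [ln(332/324) + (0.013 + ½·0.2²)·1] / (σ√T) = (0.0244 + 0.0330) / 0.2000 = 0.2870 which rounds to 0.29
√T = √1 = 1.0000
φ(d₁) = φ(0.29) = 0.3825
vega = S·φ(d₁)·√T = 332·0.3825·1.0000 = 126.9900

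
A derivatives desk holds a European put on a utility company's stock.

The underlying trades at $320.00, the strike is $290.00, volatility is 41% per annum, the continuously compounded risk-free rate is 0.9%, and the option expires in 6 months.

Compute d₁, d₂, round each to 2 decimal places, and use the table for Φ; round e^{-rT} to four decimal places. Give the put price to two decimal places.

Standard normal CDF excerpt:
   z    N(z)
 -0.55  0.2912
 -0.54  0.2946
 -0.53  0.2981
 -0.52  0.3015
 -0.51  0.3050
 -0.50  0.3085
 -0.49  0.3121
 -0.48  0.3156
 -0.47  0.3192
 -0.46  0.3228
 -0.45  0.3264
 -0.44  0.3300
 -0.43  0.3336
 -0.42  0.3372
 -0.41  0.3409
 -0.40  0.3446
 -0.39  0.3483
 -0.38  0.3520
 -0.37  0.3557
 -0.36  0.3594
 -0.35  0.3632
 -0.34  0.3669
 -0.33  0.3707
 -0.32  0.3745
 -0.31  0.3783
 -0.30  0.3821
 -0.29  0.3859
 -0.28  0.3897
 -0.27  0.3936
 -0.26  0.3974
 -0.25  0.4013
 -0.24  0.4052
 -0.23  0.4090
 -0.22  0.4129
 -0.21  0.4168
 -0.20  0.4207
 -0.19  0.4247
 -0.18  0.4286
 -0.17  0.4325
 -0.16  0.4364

T = 0.5;  σ√T = 0.2899
d₁ = [ln(320/290) + (0.009 + 0.41²/2)·0.5] / 0.2899 = [0.0984 + 0.0465] / 0.2899 = 0.5000 ≈ 0.50
d₂ = d₁ − σ√T = 0.5000 − 0.2899 = 0.2101 ≈ 0.21
e^(−rT) = e^(−0.009·0.5) = 0.9955
P = 290·0.9955·N(-0.21) − 320·N(-0.50) = 290·0.9955·0.4168 − 320·0.3085 = 120.3281 − 98.7200 = 21.6081

$21.61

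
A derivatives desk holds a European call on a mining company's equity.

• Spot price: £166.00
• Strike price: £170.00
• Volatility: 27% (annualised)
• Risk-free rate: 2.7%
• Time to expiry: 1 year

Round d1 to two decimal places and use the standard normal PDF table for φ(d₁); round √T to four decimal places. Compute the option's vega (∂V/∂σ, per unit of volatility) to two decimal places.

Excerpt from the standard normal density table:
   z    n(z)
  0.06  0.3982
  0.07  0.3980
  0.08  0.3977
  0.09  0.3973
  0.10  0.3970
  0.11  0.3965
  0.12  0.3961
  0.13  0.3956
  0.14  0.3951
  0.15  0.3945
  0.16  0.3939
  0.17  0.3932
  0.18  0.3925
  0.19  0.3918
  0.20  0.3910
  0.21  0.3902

T = 1;  σ√T = 0.2700
d₁ = [ln(166/170) + (0.027 + 0.27²/2)·1] / 0.2700 = [-0.0238 + 0.0635] / 0.2700 = 0.1468 which rounds to 0.15
√T = √1 = 1.0000
φ(d₁) = φ(0.15) = 0.3945
vega = S·φ(d₁)·√T = 166·0.3945·1.0000 = 65.4870

65.49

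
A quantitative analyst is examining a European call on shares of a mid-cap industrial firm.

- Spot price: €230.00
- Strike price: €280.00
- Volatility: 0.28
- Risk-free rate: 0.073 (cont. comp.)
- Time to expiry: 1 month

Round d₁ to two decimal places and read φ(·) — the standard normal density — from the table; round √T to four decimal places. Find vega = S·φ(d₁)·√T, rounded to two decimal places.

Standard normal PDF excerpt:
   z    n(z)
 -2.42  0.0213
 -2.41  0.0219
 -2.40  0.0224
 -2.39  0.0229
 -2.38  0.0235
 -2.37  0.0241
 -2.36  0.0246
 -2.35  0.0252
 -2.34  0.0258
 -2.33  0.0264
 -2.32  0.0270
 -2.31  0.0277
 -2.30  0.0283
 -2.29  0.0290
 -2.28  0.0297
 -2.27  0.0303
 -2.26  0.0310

1.79

T = 0.08333;  σ√T = 0.0808
ln(S/K) + (r + σ²/2)T = ln(230/280) + (0.073 + 0.28²/2)·0.08333 = -0.1967 + 0.0093 = -0.1874
d₁ = -0.1874 / 0.0808 = -2.3180 which rounds to -2.32
√T = √0.08333 = 0.2887
φ(d₁) = φ(-2.32) = 0.0270
vega = S·φ(d₁)·√T = 230·0.0270·0.2887 = 1.7928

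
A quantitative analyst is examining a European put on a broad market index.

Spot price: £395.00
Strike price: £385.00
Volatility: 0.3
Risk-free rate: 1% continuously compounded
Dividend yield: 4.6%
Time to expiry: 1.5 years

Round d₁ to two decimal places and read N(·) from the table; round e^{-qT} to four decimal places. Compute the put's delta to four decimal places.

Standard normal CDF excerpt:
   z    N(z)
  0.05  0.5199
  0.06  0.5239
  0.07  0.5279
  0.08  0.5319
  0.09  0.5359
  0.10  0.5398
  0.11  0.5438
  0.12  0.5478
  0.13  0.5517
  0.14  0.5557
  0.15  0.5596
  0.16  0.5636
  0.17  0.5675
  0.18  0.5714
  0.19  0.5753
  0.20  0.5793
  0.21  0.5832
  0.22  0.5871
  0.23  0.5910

T = 1.5;  σ√T = 0.3674
d₁ = [ln(395/385) + (0.01 − 0.046 + 0.3²/2)·1.5] / 0.3674 = [0.0256 + 0.0135] / 0.3674 = 0.1065 which rounds to 0.11
N(d₁) = N(0.11) = 0.5438
Δ_put = exp(−qT)·(N(d₁) − 1) = 0.9333·(0.5438 − 1) = -0.4258

-0.4258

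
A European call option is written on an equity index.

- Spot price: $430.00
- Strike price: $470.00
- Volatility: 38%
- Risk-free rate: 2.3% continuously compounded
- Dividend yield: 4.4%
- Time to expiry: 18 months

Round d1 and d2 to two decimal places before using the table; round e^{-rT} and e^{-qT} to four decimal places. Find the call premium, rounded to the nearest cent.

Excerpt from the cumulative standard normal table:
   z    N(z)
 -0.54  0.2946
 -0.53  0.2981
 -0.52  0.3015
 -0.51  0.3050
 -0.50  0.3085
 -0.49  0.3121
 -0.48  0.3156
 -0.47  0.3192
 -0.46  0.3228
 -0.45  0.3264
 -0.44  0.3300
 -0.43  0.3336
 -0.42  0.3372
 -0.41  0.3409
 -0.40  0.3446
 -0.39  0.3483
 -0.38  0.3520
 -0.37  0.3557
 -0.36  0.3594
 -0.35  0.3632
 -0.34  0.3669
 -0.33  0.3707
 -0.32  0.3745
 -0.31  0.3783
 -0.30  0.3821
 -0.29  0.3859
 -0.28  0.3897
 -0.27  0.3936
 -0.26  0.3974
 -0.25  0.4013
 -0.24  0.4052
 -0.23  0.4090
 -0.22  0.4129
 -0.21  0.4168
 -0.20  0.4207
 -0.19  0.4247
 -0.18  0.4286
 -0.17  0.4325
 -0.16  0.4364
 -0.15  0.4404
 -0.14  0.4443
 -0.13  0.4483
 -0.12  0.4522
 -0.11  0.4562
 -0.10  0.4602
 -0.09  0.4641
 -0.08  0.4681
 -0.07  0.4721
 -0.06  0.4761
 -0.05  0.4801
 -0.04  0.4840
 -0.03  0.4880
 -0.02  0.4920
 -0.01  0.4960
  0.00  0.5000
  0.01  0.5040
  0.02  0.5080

T = 1.5;  σ√T = 0.4654
ln(S/K) + (r − q + σ²/2)T = ln(430/470) + (0.023 − 0.044 + 0.38²/2)·1.5 = -0.0889 + 0.0768 = -0.0121
d₁ = -0.0121 / 0.4654 = -0.0261 → -0.03
d₂ = d₁ − σ√T = -0.0261 − 0.4654 = -0.4915 → -0.49
e^(−qT) = e^(−0.044·1.5) = 0.9361;  e^(−rT) = e^(−0.023·1.5) = 0.9661
N(d₁) = N(-0.03) = 0.4880;  N(d₂) = N(-0.49) = 0.3121
C = 430·0.9361·0.4880 − 470·0.9661·0.3121 = 196.4312 − 141.7143 = 54.7169

$54.72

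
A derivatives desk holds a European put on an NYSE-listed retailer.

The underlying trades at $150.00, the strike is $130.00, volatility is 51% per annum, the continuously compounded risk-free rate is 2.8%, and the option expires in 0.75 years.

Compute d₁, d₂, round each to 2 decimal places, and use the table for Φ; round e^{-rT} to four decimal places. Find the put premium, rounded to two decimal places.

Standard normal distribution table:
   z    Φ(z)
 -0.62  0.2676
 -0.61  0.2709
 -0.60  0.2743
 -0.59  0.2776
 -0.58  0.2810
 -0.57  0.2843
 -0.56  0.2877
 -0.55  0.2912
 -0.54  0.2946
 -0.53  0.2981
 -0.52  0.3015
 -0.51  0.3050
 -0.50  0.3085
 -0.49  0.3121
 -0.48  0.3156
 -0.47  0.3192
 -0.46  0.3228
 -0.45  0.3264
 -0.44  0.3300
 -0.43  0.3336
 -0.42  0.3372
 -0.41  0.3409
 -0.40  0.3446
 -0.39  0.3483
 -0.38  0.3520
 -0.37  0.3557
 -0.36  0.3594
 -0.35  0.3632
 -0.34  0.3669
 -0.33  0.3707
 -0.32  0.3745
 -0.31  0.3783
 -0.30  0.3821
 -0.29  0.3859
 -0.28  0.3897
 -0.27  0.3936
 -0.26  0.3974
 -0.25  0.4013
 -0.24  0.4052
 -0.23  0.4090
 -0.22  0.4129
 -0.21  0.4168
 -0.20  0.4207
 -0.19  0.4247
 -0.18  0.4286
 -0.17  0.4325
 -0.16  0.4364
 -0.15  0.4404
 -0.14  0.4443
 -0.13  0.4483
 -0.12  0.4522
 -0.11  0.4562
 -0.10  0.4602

σ√T = 0.51·√0.75 = 0.4417
d₁ = [ln(150/130) + (0.028 + ½·0.51²)·0.75] / (σ√T) = (0.1431 + 0.1185) / 0.4417 = 0.5924 ≈ 0.59
d₂ = 0.5924 − 0.4417 = 0.1507 ≈ 0.15
exp(−rT) = exp(−0.028·0.75) = 0.9792
N(−d₂) = N(-0.15) = 0.4404;  N(−d₁) = N(-0.59) = 0.2776
P = 130·0.9792·0.4404 − 150·0.2776 = 56.0612 − 41.6400 = 14.4212

$14.42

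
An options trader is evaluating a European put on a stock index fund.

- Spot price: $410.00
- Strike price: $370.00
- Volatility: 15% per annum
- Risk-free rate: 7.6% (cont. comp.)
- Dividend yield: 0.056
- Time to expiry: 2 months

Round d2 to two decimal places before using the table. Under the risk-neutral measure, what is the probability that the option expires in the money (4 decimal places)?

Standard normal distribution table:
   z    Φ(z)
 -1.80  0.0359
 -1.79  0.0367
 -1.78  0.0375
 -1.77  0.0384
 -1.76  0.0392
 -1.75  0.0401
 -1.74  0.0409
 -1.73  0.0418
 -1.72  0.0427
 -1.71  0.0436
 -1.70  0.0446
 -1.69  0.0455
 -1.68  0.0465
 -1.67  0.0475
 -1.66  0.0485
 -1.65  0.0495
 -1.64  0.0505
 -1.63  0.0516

0.0446

σ√T = 0.15·√0.1667 = 0.0612
ln(S/K) + (r − q + σ²/2)T = ln(410/370) + (0.076 − 0.056 + 0.15²/2)·0.1667 = 0.1027 + 0.0052 = 0.1079
d₁ = 0.1079 / 0.0612 = 1.7614 → 1.76
d₂ = d₁ − σ√T = 1.7614 − 0.0612 = 1.7001 → 1.70
Risk-neutral Pr[S_T < K] = N(−d₂) = N(-1.70) = 0.0446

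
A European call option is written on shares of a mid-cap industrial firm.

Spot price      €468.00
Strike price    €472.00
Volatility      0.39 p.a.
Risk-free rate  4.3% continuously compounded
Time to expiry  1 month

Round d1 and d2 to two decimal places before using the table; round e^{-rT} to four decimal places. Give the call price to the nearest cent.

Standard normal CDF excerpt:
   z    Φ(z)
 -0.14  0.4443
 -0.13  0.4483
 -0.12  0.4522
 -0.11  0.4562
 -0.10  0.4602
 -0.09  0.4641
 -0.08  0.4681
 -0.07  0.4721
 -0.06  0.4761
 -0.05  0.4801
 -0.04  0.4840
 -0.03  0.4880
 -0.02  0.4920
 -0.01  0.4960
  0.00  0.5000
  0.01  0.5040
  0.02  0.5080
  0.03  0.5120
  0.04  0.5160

σ√T = 0.39·√0.08333 = 0.1126
d₁ = [ln(468/472) + (0.043 + ½·0.39²)·0.08333] / (σ√T) = (-0.0085 + 0.0099) / 0.1126 = 0.0125 → 0.01
d₂ = 0.0125 − 0.1126 = -0.1001 → -0.10
e^(−rT) = e^(−0.043·0.08333) = 0.9964
N(d₁) = N(0.01) = 0.5040;  N(d₂) = N(-0.10) = 0.4602
C = 468·0.5040 − 472·0.9964·0.4602 = 235.8720 − 216.4324 = 19.4396

€19.44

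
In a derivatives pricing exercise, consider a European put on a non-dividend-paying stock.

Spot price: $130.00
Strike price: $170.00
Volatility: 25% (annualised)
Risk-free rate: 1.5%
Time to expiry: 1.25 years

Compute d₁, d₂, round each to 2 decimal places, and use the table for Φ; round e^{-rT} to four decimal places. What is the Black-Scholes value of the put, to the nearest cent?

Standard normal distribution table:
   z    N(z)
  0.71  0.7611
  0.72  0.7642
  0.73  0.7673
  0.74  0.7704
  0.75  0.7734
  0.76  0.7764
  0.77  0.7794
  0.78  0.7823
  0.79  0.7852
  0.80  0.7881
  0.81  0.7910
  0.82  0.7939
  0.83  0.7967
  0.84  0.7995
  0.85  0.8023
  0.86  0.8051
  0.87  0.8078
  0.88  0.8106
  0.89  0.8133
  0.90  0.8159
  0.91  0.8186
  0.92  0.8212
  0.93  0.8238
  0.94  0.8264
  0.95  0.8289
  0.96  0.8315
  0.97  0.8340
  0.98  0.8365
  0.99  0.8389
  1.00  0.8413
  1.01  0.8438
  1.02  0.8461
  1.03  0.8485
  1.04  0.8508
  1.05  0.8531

$41.02

σ√T = 0.25·√1.25 = 0.2795
d₁ = [ln(130/170) + (0.015 + ½·0.25²)·1.25] / (σ√T) = (-0.2683 + 0.0578) / 0.2795 = -0.7529 → -0.75
d₂ = -0.7529 − 0.2795 = -1.0324 → -1.03
exp(−rT) = exp(−0.015·1.25) = 0.9814
P = 170·0.9814·N(1.03) − 130·N(0.75) = 170·0.9814·0.8485 − 130·0.7734 = 141.5620 − 100.5420 = 41.0200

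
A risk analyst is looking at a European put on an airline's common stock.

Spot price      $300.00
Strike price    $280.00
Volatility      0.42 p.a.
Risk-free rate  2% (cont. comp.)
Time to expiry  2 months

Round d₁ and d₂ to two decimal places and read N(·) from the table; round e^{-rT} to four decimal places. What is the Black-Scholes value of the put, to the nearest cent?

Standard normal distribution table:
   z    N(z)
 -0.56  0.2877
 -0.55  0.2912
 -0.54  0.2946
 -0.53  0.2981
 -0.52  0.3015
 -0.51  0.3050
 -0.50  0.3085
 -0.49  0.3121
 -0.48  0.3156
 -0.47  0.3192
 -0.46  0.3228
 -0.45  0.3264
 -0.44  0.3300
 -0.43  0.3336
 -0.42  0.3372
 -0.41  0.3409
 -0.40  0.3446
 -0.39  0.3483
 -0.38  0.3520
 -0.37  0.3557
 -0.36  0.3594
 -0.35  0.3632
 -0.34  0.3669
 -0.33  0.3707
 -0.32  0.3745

$10.89

σ√T = 0.42·√0.1667 = 0.1715
d₁ = [ln(300/280) + (0.02 + 0.42²/2)·0.1667] / 0.1715 = [0.0690 + 0.0180] / 0.1715 = 0.5075 → 0.51
d₂ = d₁ − σ√T = 0.5075 − 0.1715 = 0.3361 → 0.34
exp(−rT) = exp(−0.02·0.1667) = 0.9967
P = 280·0.9967·N(-0.34) − 300·N(-0.51) = 280·0.9967·0.3669 − 300·0.3050 = 102.3930 − 91.5000 = 10.8930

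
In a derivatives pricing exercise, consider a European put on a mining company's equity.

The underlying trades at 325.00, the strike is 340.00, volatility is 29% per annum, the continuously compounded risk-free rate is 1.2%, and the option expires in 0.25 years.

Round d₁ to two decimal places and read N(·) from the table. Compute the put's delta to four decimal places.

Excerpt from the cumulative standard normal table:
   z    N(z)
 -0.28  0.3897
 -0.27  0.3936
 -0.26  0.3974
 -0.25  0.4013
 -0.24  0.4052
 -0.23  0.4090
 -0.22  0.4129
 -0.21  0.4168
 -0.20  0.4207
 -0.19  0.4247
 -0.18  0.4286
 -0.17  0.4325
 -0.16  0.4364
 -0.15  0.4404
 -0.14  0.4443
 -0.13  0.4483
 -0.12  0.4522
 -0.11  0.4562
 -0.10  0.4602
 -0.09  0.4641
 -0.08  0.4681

σ√T = 0.29 × 0.5000 = 0.1450
ln(S/K) + (r + σ²/2)T = ln(325/340) + (0.012 + 0.29²/2)·0.25 = -0.0451 + 0.0135 = -0.0316
d₁ = -0.0316 / 0.1450 = -0.2180 ⇒ -0.22
N(d₁) = N(-0.22) = 0.4129
Δ_put = N(d₁) − 1 = 0.4129 − 1 = -0.5871

-0.5871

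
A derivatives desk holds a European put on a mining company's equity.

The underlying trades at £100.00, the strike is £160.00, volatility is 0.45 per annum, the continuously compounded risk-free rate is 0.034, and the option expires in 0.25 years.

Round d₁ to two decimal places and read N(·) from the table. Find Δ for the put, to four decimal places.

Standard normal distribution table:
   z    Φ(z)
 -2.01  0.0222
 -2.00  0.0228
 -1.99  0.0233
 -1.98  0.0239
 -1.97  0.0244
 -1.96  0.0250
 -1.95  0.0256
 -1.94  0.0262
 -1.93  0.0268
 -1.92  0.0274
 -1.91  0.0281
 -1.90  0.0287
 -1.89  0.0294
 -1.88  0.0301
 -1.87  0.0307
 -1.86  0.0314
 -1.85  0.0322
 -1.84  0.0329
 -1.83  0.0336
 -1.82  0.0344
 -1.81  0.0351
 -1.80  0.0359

σ√T = 0.45 × 0.5000 = 0.2250
ln(S/K) + (r + σ²/2)T = ln(100/160) + (0.034 + 0.45²/2)·0.25 = -0.4700 + 0.0338 = -0.4362
d₁ = -0.4362 / 0.2250 = -1.9386 ≈ -1.94
N(d₁) = N(-1.94) = 0.0262
Δ_put = N(d₁) − 1 = 0.0262 − 1 = -0.9738

-0.9738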